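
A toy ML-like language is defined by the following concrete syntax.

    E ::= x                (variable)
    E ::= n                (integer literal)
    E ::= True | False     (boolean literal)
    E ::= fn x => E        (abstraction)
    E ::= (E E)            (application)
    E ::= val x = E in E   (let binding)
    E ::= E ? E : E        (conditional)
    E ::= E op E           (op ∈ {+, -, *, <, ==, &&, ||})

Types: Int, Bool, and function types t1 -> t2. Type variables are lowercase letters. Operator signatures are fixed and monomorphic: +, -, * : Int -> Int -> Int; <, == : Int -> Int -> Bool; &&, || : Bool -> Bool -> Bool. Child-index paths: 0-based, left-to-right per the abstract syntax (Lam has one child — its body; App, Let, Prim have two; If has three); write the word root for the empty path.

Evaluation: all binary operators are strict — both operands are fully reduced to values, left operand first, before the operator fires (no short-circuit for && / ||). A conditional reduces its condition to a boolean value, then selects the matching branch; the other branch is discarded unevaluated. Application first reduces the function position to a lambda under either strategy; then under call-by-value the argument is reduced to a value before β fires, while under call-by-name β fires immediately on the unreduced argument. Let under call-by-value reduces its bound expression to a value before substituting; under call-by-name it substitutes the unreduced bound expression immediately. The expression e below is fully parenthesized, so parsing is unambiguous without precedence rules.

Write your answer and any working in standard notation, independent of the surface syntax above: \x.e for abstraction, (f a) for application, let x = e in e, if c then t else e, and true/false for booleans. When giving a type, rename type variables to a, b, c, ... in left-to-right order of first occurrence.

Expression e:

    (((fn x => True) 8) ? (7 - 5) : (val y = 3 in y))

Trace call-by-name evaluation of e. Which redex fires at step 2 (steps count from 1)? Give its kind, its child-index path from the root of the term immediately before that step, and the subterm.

Answer: if at root : (if true then (7 - 5) else (let y = 3 in y))

Working:
step 0: (if ((\x.true) 8) then (7 - 5) else (let y = 3 in y))
step 1: [beta@0] (if true then (7 - 5) else (let y = 3 in y))
step 2: [if@root] (7 - 5)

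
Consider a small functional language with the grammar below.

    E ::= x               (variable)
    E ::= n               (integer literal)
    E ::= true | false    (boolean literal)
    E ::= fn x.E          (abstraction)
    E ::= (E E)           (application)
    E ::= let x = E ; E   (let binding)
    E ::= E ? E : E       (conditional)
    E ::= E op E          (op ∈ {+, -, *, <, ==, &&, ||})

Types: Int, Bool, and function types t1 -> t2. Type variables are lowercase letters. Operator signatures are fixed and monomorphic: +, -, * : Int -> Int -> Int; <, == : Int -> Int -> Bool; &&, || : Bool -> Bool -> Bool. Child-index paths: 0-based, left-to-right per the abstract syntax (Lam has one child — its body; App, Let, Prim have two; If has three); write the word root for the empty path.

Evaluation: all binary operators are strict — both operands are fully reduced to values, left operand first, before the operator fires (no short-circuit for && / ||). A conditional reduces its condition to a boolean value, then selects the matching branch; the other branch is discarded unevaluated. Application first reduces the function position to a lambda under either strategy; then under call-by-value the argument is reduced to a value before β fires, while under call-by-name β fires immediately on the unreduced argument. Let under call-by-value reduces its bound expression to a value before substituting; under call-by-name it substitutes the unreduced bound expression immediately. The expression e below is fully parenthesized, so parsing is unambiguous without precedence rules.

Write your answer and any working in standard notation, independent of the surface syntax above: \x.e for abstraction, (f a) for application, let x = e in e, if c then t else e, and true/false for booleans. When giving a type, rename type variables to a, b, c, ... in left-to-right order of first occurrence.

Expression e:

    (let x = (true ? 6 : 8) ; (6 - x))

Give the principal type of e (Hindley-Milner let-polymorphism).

Answer: Int

Trace:
  unify Bool ~ Bool
  unify Int ~ Int
let x : Int
  unify Int ~ Int
x : Int
  unify Int ~ Int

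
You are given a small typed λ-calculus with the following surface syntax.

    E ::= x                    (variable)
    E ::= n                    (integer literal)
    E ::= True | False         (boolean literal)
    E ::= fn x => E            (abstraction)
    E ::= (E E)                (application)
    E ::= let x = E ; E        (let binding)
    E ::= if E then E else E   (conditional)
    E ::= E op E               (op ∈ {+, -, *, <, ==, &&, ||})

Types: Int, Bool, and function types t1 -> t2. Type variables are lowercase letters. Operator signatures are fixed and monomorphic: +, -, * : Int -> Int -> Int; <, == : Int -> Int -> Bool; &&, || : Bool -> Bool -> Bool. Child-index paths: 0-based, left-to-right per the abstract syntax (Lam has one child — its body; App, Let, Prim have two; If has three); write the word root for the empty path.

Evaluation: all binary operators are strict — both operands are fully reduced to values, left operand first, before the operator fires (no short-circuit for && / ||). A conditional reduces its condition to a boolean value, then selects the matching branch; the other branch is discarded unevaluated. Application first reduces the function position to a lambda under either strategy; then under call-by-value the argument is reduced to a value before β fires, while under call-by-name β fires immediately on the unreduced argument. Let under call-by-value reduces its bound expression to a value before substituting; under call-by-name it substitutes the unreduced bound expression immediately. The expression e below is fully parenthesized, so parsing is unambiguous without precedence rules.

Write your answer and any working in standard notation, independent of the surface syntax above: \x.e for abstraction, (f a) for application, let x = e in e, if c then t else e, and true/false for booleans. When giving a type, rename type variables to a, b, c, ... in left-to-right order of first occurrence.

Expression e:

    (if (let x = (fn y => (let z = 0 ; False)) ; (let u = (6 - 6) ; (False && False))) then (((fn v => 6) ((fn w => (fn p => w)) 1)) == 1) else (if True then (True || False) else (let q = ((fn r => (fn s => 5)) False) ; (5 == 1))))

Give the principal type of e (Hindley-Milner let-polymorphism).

Answer: Bool

Derivation:
let z : Int
\y._ : a -> Bool
let x : forall. a -> Bool
  unify Int ~ Int
  unify Int ~ Int
let u : Int
  unify Bool ~ Bool
  unify Bool ~ Bool
  unify Bool ~ Bool
\v._ : b -> Int
w : c
\p._ : d -> c
\w._ : c -> d -> c
  unify c -> d -> c ~ Int -> e
  unify c ~ Int
  unify d -> Int ~ e
_ _ : d -> Int
  unify b -> Int ~ (d -> Int) -> f
  unify b ~ d -> Int
  unify Int ~ f
_ _ : Int
  unify Int ~ Int
  unify Int ~ Int
  unify Bool ~ Bool
  unify Bool ~ Bool
  unify Bool ~ Bool
\s._ : h -> Int
\r._ : g -> h -> Int
  unify g -> h -> Int ~ Bool -> i
  unify g ~ Bool
  unify h -> Int ~ i
_ _ : h -> Int
let q : forall. h -> Int
  unify Int ~ Int
  unify Int ~ Int
  unify Bool ~ Bool
  unify Bool ~ Bool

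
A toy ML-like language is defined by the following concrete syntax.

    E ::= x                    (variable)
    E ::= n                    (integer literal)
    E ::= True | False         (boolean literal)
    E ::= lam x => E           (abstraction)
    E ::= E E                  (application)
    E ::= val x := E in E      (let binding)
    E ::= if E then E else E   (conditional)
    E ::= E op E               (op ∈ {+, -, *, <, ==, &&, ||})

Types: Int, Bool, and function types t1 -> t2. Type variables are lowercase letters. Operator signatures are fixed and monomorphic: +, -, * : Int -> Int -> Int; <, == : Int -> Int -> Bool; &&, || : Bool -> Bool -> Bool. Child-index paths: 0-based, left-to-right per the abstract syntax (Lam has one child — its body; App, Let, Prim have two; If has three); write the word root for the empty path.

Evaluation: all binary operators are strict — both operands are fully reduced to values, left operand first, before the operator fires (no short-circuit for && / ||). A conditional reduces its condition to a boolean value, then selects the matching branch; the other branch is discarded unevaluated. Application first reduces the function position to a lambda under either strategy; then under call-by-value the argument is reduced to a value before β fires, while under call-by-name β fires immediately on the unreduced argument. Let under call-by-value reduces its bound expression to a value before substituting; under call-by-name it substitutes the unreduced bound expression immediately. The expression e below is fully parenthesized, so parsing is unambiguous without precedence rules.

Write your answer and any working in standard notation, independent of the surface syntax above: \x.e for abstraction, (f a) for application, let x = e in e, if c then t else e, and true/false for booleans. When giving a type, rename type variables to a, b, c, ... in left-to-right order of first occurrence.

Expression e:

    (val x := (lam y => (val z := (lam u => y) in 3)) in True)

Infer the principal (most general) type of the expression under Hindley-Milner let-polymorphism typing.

Answer: Bool

Derivation:
y : a
\u._ : b -> a
let z : forall. b -> a
\y._ : a -> Int
let x : forall. a -> Int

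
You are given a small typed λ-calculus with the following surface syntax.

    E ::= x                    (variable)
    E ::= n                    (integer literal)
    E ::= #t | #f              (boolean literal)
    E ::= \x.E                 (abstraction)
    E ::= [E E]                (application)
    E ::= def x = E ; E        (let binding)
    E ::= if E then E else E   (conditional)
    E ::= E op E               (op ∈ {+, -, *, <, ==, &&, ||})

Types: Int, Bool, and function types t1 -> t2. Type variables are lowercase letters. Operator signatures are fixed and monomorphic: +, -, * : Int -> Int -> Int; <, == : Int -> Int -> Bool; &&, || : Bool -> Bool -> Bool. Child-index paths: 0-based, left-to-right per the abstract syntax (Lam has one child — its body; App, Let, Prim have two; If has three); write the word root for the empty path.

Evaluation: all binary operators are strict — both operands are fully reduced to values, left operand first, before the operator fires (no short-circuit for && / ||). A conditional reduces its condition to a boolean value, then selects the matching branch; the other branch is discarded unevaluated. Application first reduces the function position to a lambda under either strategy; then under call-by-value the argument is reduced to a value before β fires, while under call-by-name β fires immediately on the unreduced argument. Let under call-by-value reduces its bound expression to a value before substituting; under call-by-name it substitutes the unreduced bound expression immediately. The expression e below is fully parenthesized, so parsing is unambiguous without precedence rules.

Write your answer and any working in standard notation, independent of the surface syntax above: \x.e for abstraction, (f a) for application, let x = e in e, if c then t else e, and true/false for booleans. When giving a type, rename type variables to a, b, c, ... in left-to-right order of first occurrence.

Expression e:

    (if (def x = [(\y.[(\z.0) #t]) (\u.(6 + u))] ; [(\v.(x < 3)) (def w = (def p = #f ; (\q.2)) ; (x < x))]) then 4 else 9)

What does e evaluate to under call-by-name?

Answer: 4

Derivation:
step 0: (if (let x = ((\y.((\z.0) true)) (\u.(6 + u))) in ((\v.(x < 3)) (let w = (let p = false in (\q.2)) in (x < x)))) then 4 else 9)
step 1: [let@0] (if ((\v.(((\y.((\z.0) true)) (\u.(6 + u))) < 3)) (let w = (let p = false in (\q.2)) in (((\y.((\z.0) true)) (\u.(6 + u))) < ((\y.((\z.0) true)) (\u.(6 + u)))))) then 4 else 9)
step 2: [beta@0] (if (((\y.((\z.0) true)) (\u.(6 + u))) < 3) then 4 else 9)
step 3: [beta@0.0] (if (((\z.0) true) < 3) then 4 else 9)
step 4: [beta@0.0] (if (0 < 3) then 4 else 9)
step 5: [delta@0] (if true then 4 else 9)
step 6: [if@root] 4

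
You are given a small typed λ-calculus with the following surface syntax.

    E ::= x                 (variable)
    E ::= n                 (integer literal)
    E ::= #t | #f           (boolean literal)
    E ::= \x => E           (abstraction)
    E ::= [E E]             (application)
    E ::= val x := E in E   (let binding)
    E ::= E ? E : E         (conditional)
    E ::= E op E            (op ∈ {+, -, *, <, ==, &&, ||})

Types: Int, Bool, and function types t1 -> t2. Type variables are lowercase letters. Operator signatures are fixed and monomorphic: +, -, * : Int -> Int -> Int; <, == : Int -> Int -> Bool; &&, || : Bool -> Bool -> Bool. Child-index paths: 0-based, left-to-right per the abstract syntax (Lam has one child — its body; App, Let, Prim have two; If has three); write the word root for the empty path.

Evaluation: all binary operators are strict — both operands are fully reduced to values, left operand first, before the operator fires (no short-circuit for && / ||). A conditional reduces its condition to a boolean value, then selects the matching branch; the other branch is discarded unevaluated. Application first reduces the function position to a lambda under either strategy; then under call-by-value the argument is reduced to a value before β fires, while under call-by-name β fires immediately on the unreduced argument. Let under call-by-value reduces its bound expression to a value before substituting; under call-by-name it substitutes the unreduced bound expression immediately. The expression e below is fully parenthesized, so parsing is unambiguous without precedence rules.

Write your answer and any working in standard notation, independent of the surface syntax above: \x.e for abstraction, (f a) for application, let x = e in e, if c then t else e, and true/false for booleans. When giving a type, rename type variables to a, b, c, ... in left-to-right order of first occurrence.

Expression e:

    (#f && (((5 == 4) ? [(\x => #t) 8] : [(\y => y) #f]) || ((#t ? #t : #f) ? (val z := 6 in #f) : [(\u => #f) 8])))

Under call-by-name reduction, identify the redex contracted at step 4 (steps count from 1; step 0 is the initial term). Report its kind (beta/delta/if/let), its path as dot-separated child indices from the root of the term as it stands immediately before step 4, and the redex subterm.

Answer: if at 1.1.0 : (if true then true else false)

Trace:
step 0: (false && ((if (5 == 4) then ((\x.true) 8) else ((\y.y) false)) || (if (if true then true else false) then (let z = 6 in false) else ((\u.false) 8))))
step 1: [delta@1.0.0] (false && ((if false then ((\x.true) 8) else ((\y.y) false)) || (if (if true then true else false) then (let z = 6 in false) else ((\u.false) 8))))
step 2: [if@1.0] (false && (((\y.y) false) || (if (if true then true else false) then (let z = 6 in false) else ((\u.false) 8))))
step 3: [beta@1.0] (false && (false || (if (if true then true else false) then (let z = 6 in false) else ((\u.false) 8))))
step 4: [if@1.1.0] (false && (false || (if true then (let z = 6 in false) else ((\u.false) 8))))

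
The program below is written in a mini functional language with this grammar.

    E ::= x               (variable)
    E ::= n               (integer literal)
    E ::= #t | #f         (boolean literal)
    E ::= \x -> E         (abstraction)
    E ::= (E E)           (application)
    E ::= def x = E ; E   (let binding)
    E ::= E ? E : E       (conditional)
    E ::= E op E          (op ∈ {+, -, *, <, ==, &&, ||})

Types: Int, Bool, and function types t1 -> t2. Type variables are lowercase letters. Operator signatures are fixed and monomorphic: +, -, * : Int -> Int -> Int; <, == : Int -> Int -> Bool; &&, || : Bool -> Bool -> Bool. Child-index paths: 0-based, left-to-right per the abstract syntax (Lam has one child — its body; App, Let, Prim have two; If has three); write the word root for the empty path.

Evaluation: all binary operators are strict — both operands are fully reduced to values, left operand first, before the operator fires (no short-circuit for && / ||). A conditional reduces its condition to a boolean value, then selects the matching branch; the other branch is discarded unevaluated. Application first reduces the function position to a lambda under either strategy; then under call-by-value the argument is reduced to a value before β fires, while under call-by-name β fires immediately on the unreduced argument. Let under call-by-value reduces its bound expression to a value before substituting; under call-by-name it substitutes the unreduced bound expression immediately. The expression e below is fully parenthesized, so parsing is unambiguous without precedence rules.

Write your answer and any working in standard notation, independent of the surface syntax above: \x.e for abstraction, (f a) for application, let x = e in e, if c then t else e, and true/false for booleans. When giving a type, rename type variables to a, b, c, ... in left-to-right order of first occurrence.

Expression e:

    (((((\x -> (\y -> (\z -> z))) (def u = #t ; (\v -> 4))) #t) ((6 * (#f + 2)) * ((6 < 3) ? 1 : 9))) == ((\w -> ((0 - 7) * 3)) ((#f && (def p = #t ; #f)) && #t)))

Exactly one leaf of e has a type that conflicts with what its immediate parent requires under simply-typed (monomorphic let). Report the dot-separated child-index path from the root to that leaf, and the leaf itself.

Answer: 0.1.0.1.0 : false

Derivation:
z : c
\z._ : c -> c
\y._ : b -> c -> c
\x._ : a -> b -> c -> c
let u : Bool
\v._ : d -> Int
  unify a -> b -> c -> c ~ (d -> Int) -> e
  unify a ~ d -> Int
  unify b -> c -> c ~ e
_ _ : b -> c -> c
  unify b -> c -> c ~ Bool -> f
  unify b ~ Bool
  unify c -> c ~ f
_ _ : c -> c
  unify Int ~ Int
  unify Bool ~ Int
  FAIL: mismatch Bool ~ Int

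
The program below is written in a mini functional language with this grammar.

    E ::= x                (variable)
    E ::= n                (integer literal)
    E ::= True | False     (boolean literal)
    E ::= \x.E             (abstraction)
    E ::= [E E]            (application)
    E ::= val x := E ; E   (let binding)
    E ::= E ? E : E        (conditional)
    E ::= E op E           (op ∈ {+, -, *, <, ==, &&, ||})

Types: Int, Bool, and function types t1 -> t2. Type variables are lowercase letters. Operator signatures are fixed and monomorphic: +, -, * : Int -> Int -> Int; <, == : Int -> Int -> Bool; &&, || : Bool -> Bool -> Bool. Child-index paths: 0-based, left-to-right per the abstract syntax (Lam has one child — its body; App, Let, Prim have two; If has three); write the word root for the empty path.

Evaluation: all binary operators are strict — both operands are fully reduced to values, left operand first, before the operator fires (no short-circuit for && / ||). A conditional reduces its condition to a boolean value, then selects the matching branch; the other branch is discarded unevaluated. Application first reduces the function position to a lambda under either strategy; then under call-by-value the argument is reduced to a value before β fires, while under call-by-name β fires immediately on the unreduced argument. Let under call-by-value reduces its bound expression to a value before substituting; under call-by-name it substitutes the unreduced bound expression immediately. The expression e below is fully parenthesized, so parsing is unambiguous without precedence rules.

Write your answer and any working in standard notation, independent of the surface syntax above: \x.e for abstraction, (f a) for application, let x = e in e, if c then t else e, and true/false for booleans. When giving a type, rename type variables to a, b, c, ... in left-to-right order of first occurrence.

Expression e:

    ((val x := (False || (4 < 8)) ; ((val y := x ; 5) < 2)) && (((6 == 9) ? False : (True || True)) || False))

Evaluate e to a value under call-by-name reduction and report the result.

Answer: false

Trace:
step 0: ((let x = (false || (4 < 8)) in ((let y = x in 5) < 2)) && ((if (6 == 9) then false else (true || true)) || false))
step 1: [let@0] (((let y = (false || (4 < 8)) in 5) < 2) && ((if (6 == 9) then false else (true || true)) || false))
step 2: [let@0.0] ((5 < 2) && ((if (6 == 9) then false else (true || true)) || false))
step 3: [delta@0] (false && ((if (6 == 9) then false else (true || true)) || false))
step 4: [delta@1.0.0] (false && ((if false then false else (true || true)) || false))
step 5: [if@1.0] (false && ((true || true) || false))
step 6: [delta@1.0] (false && (true || false))
step 7: [delta@1] (false && true)
step 8: [delta@root] false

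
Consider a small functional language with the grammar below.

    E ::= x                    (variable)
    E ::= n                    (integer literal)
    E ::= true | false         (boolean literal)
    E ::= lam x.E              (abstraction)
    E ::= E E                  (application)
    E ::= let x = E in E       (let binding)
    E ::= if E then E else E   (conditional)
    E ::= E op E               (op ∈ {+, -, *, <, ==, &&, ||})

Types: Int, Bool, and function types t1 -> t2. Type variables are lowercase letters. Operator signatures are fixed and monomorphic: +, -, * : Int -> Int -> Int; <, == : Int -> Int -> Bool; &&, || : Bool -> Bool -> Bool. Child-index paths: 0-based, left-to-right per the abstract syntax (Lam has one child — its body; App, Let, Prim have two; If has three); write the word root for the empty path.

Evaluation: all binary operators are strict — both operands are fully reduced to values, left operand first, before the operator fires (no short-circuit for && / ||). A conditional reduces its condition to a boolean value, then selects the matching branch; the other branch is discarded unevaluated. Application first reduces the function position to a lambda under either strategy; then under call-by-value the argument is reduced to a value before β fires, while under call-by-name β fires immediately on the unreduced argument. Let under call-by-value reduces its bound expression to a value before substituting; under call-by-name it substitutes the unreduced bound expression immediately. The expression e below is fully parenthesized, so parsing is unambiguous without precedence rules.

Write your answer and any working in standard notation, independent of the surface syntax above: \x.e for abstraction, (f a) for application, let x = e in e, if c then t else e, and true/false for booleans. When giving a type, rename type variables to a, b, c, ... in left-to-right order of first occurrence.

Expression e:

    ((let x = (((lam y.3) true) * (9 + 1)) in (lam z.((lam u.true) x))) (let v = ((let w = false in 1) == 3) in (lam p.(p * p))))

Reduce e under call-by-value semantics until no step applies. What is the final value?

Answer: true

Trace:
step 0: ((let x = (((\y.3) true) * (9 + 1)) in (\z.((\u.true) x))) (let v = ((let w = false in 1) == 3) in (\p.(p * p))))
step 1: [beta@0.0.0] ((let x = (3 * (9 + 1)) in (\z.((\u.true) x))) (let v = ((let w = false in 1) == 3) in (\p.(p * p))))
step 2: [delta@0.0.1] ((let x = (3 * 10) in (\z.((\u.true) x))) (let v = ((let w = false in 1) == 3) in (\p.(p * p))))
step 3: [delta@0.0] ((let x = 30 in (\z.((\u.true) x))) (let v = ((let w = false in 1) == 3) in (\p.(p * p))))
step 4: [let@0] ((\z.((\u.true) 30)) (let v = ((let w = false in 1) == 3) in (\p.(p * p))))
step 5: [let@1.0.0] ((\z.((\u.true) 30)) (let v = (1 == 3) in (\p.(p * p))))
step 6: [delta@1.0] ((\z.((\u.true) 30)) (let v = false in (\p.(p * p))))
step 7: [let@1] ((\z.((\u.true) 30)) (\p.(p * p)))
step 8: [beta@root] ((\u.true) 30)
step 9: [beta@root] true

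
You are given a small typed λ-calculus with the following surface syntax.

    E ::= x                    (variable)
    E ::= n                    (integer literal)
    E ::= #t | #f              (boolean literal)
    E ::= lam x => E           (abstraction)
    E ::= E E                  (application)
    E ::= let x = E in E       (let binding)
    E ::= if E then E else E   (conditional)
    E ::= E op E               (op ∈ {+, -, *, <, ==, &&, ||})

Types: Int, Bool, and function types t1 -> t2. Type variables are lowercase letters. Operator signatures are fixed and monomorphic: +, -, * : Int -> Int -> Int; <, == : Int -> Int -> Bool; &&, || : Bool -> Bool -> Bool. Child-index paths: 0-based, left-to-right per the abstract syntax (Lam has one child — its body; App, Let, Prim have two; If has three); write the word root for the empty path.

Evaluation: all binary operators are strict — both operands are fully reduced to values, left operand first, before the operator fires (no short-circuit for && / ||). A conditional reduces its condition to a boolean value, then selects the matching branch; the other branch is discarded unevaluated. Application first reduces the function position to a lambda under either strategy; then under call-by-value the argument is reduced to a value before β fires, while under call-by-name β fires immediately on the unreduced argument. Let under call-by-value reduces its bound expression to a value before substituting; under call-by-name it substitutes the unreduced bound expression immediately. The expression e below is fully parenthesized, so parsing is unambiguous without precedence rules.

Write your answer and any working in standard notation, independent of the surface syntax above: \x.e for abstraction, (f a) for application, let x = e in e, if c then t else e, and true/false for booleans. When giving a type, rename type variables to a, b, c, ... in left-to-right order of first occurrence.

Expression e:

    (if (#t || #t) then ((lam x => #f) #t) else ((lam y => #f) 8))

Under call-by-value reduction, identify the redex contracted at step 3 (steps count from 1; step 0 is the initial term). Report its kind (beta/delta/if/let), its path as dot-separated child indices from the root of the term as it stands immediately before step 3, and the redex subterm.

Answer: beta at root : ((\x.false) true)

Trace:
step 0: (if (true || true) then ((\x.false) true) else ((\y.false) 8))
step 1: [delta@0] (if true then ((\x.false) true) else ((\y.false) 8))
step 2: [if@root] ((\x.false) true)
step 3: [beta@root] false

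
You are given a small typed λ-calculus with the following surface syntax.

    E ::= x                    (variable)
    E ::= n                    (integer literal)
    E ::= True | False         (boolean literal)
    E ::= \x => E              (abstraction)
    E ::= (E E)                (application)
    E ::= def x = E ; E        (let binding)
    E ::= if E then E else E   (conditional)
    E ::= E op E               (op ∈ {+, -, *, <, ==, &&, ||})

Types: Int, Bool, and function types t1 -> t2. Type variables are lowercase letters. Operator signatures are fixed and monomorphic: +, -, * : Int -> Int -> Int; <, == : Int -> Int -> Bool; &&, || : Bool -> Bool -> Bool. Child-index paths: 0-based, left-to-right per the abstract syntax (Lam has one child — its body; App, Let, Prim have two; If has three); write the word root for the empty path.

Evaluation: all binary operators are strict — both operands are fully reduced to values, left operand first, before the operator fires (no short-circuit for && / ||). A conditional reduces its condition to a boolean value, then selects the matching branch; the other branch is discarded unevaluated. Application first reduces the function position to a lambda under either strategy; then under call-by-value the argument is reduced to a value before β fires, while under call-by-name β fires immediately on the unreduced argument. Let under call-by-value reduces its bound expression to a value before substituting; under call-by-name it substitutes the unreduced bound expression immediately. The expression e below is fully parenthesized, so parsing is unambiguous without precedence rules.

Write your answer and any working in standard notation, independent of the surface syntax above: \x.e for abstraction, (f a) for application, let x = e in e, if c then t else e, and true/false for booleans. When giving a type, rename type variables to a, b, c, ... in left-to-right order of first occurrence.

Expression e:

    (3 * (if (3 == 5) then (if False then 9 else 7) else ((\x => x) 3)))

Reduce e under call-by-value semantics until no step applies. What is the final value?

Answer: 9

Working:
step 0: (3 * (if (3 == 5) then (if false then 9 else 7) else ((\x.x) 3)))
step 1: [delta@1.0] (3 * (if false then (if false then 9 else 7) else ((\x.x) 3)))
step 2: [if@1] (3 * ((\x.x) 3))
step 3: [beta@1] (3 * 3)
step 4: [delta@root] 9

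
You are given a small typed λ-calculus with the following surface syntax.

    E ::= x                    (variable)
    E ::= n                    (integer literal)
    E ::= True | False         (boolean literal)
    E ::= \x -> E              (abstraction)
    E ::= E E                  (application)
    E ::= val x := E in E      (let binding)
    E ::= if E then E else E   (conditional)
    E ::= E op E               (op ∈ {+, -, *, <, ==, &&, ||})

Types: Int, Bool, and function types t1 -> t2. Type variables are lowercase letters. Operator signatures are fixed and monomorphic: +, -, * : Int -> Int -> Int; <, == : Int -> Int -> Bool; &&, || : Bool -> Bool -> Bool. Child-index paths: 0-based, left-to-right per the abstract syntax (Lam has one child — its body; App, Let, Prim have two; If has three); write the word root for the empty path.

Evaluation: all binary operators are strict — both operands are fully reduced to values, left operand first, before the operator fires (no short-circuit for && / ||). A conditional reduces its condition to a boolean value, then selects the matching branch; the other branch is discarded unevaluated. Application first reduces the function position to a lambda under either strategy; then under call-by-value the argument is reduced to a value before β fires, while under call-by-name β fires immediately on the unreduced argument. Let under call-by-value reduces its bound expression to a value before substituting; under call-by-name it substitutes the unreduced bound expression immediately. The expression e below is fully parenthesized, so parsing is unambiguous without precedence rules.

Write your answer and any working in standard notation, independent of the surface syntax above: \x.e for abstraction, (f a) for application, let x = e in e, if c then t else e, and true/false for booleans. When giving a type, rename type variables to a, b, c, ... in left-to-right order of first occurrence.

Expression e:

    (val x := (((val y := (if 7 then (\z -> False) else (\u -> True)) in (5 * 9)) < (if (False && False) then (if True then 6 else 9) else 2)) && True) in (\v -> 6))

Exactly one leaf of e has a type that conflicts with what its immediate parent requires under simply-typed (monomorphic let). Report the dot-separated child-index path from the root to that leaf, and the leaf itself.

Working:
  unify Int ~ Bool
  FAIL: mismatch Int ~ Bool

Answer: 0.0.0.0.0 : 7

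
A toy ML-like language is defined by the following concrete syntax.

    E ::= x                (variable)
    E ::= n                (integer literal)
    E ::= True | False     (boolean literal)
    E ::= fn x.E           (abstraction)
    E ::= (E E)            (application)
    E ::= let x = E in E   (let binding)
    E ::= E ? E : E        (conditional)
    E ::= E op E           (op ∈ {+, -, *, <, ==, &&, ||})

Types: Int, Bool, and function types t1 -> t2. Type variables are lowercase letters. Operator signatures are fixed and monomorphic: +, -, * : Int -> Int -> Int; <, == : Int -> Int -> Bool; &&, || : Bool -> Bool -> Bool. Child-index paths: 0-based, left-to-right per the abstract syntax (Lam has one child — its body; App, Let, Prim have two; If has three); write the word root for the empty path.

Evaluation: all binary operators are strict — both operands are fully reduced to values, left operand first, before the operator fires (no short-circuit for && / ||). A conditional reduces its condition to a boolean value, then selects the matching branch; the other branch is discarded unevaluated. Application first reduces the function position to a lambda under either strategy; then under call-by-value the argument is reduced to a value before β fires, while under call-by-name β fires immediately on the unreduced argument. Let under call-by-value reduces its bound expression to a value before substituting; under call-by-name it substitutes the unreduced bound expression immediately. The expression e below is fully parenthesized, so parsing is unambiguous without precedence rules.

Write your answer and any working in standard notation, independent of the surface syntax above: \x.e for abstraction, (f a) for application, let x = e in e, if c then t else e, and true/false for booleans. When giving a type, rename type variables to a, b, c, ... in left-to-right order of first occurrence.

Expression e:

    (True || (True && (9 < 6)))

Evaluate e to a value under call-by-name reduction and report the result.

Derivation:
step 0: (true || (true && (9 < 6)))
step 1: [delta@1.1] (true || (true && false))
step 2: [delta@1] (true || false)
step 3: [delta@root] true

Answer: true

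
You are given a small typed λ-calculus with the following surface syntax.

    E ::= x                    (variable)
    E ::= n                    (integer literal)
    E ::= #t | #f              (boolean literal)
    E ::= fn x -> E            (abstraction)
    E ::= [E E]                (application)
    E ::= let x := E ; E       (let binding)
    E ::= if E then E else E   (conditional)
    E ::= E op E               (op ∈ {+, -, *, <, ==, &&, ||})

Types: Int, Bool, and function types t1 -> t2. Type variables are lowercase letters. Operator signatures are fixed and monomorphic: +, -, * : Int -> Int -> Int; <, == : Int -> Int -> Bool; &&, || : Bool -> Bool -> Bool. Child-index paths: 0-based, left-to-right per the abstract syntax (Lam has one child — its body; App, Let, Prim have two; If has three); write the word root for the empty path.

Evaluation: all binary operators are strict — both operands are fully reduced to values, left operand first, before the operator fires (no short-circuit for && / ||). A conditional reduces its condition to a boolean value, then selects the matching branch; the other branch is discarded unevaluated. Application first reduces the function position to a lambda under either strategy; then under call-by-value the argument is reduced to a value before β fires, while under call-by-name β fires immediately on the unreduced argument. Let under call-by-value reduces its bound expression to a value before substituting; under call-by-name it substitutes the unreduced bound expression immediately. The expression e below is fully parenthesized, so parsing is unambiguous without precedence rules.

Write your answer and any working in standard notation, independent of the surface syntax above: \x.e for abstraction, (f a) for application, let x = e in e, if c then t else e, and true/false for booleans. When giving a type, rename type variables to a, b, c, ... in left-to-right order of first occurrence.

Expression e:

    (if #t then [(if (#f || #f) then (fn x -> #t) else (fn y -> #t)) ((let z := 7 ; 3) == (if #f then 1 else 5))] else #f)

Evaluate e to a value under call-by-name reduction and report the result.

Trace:
step 0: (if true then ((if (false || false) then (\x.true) else (\y.true)) ((let z = 7 in 3) == (if false then 1 else 5))) else false)
step 1: [if@root] ((if (false || false) then (\x.true) else (\y.true)) ((let z = 7 in 3) == (if false then 1 else 5)))
step 2: [delta@0.0] ((if false then (\x.true) else (\y.true)) ((let z = 7 in 3) == (if false then 1 else 5)))
step 3: [if@0] ((\y.true) ((let z = 7 in 3) == (if false then 1 else 5)))
step 4: [beta@root] true

Answer: true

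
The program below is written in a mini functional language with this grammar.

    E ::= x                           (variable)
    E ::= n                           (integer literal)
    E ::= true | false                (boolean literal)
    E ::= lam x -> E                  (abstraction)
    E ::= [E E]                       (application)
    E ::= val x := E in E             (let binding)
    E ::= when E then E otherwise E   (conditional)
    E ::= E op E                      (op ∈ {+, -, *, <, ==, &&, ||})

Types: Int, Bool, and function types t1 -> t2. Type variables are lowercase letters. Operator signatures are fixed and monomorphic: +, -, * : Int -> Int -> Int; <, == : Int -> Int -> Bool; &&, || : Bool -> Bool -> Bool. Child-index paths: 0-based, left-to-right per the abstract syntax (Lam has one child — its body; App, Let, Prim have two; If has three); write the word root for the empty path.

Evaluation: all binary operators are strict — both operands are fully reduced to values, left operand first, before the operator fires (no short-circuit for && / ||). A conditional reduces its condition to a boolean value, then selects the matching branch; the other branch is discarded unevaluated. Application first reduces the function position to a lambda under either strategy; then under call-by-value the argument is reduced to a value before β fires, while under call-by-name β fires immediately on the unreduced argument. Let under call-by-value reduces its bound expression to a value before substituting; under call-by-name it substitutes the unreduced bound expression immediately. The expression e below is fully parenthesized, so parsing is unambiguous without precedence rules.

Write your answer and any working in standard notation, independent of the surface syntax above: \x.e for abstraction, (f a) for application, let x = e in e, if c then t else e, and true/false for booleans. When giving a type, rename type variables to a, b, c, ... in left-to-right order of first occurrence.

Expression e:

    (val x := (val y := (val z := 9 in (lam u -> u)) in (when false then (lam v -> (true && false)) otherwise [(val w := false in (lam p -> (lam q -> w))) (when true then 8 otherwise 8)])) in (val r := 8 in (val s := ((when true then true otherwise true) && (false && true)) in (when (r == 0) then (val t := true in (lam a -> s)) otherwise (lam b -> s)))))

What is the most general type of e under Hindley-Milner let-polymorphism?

Working:
let z : Int
u : a
\u._ : a -> a
let y : forall. a -> a
  unify Bool ~ Bool
  unify Bool ~ Bool
  unify Bool ~ Bool
\v._ : b -> Bool
let w : Bool
w : Bool
\q._ : d -> Bool
\p._ : c -> d -> Bool
  unify Bool ~ Bool
  unify Int ~ Int
  unify c -> d -> Bool ~ Int -> e
  unify c ~ Int
  unify d -> Bool ~ e
_ _ : d -> Bool
  unify b -> Bool ~ d -> Bool
  unify b ~ d
  unify Bool ~ Bool
let x : forall. d -> Bool
let r : Int
  unify Bool ~ Bool
  unify Bool ~ Bool
  unify Bool ~ Bool
  unify Bool ~ Bool
  unify Bool ~ Bool
  unify Bool ~ Bool
let s : Bool
r : Int
  unify Int ~ Int
  unify Int ~ Int
  unify Bool ~ Bool
let t : Bool
s : Bool
\a._ : f -> Bool
s : Bool
\b._ : g -> Bool
  unify f -> Bool ~ g -> Bool
  unify f ~ g
  unify Bool ~ Bool

Answer: a -> Bool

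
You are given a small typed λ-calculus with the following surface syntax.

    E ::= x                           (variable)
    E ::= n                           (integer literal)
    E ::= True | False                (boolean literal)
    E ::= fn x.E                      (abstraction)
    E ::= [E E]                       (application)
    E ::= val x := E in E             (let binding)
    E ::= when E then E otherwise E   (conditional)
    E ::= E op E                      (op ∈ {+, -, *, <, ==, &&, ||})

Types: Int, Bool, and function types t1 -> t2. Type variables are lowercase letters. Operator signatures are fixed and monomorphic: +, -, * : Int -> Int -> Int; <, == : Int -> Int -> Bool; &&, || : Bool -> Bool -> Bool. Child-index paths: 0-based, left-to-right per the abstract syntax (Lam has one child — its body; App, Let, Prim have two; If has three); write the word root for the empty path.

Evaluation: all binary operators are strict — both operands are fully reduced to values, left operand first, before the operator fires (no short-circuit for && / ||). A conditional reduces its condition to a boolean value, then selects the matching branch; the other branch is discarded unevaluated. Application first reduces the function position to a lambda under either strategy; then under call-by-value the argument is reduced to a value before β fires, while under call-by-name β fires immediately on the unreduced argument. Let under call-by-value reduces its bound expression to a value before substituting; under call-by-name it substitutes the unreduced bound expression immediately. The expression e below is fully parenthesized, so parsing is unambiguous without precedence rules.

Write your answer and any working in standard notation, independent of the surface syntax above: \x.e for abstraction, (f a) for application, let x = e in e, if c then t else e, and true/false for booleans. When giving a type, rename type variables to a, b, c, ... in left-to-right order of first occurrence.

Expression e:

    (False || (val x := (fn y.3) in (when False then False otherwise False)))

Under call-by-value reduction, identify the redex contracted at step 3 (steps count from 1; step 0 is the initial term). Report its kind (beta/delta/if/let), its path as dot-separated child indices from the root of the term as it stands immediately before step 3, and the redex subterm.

Answer: delta at root : (false || false)

Derivation:
step 0: (false || (let x = (\y.3) in (if false then false else false)))
step 1: [let@1] (false || (if false then false else false))
step 2: [if@1] (false || false)
step 3: [delta@root] false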